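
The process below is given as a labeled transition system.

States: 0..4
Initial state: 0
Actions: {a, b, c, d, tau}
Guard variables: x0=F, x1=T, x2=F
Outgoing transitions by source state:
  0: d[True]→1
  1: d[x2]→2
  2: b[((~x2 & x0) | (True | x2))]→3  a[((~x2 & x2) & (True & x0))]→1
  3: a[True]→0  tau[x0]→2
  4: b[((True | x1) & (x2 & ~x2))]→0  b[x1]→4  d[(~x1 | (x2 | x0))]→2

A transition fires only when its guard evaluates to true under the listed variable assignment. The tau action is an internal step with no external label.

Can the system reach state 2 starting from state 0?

After dropping false guards: 4 live edges.
L0 = {0}
L1 = {1}  total {0,1}
R = {0,1}

Answer: UNREACHABLE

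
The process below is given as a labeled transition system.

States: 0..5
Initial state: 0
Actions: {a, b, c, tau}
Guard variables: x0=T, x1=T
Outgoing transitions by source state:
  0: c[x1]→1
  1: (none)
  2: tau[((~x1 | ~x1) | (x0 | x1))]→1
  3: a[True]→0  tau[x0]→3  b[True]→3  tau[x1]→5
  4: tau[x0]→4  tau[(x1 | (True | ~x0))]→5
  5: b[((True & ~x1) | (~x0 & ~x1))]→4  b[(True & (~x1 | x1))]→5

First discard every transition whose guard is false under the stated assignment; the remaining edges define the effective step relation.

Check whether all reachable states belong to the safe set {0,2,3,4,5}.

Safe = {0,2,3,4,5}
Reachable = {0,1}
  0: ok
  1: VIOLATES
counterexample path to 1: c

Answer: INVARIANT VIOLATED at state 1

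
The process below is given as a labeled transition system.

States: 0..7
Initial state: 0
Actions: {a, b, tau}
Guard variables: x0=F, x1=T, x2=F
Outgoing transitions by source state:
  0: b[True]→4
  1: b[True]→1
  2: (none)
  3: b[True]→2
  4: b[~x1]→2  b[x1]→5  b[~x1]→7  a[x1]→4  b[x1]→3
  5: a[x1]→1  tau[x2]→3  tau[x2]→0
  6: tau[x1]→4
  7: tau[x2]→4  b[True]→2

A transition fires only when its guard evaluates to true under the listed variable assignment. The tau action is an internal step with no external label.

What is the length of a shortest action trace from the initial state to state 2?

Breadth-first toward 2:
  Layer 0: {0}
  Layer 1: {4}
  Layer 2: {3,5}
  Layer 3: {1,2}
depth(2)=3, e.g. b·b·b

Answer: 3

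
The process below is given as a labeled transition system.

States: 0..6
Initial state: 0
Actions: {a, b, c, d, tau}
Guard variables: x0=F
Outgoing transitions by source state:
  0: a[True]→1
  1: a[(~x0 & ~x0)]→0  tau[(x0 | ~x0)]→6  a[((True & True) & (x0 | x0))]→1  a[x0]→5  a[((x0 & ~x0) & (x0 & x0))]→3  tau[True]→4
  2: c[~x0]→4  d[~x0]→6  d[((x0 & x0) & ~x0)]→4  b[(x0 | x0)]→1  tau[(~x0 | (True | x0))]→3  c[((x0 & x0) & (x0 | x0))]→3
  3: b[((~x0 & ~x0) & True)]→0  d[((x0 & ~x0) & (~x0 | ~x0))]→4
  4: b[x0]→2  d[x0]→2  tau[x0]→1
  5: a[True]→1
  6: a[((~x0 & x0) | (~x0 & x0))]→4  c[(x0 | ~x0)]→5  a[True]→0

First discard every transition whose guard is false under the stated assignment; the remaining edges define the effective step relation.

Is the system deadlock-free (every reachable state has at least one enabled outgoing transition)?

Answer: DEADLOCK at state 4

Analysis:
Reachable = {0,1,4,5,6}
  0: a→1  [1 exit(s)]
  1: a→0  tau→4  tau→6  [3 exit(s)]
  4: ∅  [deadlock]
  5: a→1  [1 exit(s)]
  6: a→0  c→5  [2 exit(s)]
Path to 4: a·tau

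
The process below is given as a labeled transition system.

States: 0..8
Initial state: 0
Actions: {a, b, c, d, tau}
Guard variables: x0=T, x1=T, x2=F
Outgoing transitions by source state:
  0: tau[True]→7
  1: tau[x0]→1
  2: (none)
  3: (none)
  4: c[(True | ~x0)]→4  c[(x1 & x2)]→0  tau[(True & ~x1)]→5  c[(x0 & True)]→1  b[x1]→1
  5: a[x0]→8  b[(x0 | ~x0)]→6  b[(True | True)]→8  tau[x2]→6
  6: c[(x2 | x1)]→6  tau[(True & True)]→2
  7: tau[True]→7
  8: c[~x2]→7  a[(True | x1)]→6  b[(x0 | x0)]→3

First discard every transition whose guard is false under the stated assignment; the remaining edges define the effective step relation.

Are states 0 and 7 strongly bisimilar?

Answer: BISIMILAR

Working:
Compute ~ classes (split until stable):
  P[0] = {{0,1,2,3,4,5,6,7,8}}
  P[1] = {{0,1,7},{2,3},{4},{5},{6},{8}}
Fixed point at round 2; 6 class(es).
0∈{0,1,7}, 7∈{0,1,7}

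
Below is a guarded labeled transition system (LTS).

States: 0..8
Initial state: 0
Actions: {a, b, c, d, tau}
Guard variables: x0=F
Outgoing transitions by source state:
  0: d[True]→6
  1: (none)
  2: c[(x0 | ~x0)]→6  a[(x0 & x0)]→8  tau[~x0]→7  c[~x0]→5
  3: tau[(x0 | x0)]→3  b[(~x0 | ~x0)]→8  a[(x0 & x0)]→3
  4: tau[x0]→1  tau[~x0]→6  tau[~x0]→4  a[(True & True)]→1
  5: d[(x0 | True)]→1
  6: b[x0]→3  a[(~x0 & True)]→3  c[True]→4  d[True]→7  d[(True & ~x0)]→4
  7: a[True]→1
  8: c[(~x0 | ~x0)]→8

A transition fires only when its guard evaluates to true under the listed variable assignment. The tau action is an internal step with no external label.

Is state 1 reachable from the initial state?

15 transition(s) survive guard evaluation.
Layer 0: {0}
Layer 1: {6}  cumulative {0,6}
Layer 2: {3,4,7}  cumulative {0,3,4,6,7}
Layer 3: {1,8}  cumulative {0,1,3,4,6,7,8}
Reachable = {0,1,3,4,6,7,8}
witness 1: d·c·a

Answer: REACHABLE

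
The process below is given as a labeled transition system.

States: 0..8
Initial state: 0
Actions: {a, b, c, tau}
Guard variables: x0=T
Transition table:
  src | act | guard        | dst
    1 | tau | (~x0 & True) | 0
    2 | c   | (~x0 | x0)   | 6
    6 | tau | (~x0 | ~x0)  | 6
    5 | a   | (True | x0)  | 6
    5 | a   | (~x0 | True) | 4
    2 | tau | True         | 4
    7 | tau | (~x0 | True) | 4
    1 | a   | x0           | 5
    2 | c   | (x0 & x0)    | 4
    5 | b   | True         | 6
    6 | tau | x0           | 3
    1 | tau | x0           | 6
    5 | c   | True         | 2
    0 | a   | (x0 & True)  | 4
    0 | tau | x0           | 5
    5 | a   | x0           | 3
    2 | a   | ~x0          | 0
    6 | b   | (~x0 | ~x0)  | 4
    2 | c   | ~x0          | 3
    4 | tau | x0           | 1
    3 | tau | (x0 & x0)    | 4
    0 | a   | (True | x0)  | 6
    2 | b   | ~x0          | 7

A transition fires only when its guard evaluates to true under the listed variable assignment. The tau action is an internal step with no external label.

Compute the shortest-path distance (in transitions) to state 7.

Breadth-first toward 7:
  depth 0: {0}
  depth 1: {4,5,6}
  depth 2: {1,2,3}
7 never appears.

Answer: UNREACHABLE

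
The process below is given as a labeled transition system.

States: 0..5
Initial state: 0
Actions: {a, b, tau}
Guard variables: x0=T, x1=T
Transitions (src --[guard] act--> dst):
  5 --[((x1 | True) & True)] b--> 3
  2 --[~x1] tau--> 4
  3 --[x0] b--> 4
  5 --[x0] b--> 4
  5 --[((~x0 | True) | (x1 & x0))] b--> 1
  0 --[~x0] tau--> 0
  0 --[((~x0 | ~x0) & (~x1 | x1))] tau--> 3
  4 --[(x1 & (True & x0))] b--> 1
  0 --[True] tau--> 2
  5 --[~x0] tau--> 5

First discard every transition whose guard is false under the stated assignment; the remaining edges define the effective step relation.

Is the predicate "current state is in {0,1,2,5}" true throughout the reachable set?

Safe = {0,1,2,5}
Reach set: {0,2}
  0: safe
  2: safe

Answer: INVARIANT HOLDS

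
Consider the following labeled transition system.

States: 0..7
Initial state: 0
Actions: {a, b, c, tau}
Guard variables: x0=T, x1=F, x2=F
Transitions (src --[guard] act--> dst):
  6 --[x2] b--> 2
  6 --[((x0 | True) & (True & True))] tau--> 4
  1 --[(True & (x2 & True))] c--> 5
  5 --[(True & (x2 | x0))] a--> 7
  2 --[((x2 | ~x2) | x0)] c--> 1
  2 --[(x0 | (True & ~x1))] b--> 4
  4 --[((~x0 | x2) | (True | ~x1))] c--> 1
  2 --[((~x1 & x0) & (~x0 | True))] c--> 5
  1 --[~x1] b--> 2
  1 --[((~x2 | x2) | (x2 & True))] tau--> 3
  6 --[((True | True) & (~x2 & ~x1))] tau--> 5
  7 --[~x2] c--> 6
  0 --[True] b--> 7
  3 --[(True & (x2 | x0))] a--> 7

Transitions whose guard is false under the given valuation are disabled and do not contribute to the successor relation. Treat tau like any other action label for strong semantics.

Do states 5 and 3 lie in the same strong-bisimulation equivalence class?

Answer: BISIMILAR

Analysis:
Compute ~ classes (split until stable):
  π0 = {{0,1,2,3,4,5,6,7}}
  π1 = {{0},{1},{2},{3,5},{4,7},{6}}
  π2 = {{0},{1},{2},{3,5},{4},{6},{7}}
Fixed point at round 3; 7 class(es).
[5]={3,5}  [3]={3,5}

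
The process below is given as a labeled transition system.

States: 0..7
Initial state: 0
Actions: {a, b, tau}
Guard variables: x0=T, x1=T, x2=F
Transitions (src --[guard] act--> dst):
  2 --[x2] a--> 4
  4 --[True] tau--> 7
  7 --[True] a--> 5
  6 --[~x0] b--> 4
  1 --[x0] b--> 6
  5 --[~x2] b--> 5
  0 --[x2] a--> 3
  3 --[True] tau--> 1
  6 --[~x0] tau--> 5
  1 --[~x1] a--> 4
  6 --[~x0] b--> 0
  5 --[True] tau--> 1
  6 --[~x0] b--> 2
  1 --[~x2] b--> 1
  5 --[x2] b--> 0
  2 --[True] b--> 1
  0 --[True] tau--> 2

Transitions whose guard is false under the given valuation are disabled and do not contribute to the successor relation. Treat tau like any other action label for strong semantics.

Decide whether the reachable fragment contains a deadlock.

Reach set: {0,1,2,6}
  0: tau→2  [1 exit(s)]
  1: b→1  b→6  [2 exit(s)]
  2: b→1  [1 exit(s)]
  6: ∅  [STUCK]
Path to 6: tau·b·b

Answer: DEADLOCK at state 6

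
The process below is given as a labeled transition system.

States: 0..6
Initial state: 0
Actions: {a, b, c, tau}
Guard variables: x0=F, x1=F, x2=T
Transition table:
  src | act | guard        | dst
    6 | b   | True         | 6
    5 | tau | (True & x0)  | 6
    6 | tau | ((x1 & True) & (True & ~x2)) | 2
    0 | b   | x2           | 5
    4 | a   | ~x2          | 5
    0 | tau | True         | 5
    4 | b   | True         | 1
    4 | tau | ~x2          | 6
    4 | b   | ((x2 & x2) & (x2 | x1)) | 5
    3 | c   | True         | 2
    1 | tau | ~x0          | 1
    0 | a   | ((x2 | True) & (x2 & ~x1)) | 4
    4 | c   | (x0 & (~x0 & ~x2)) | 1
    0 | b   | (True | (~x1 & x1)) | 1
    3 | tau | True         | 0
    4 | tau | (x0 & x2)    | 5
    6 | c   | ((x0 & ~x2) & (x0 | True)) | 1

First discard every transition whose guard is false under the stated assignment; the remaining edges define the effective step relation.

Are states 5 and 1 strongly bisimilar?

Bisimulation quotient by refinement:
  P[0] = {{0,1,2,3,4,5,6}}
  P[1] = {{0},{1},{2,5},{3},{4,6}}
  P[2] = {{0},{1},{2,5},{3},{4},{6}}
Fixed point at round 3; 6 class(es).
class of 5: {2,5}; class of 1: {1}

Answer: NOT BISIMILAR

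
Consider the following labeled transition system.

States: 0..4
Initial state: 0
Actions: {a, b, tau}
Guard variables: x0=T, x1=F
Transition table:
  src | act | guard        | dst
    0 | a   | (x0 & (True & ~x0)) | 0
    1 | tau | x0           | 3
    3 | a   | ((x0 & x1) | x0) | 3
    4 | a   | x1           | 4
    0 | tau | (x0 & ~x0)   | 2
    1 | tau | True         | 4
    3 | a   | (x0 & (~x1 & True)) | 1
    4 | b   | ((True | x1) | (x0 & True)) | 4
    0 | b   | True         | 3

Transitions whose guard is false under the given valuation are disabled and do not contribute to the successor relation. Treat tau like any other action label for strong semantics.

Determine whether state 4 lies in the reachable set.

Answer: REACHABLE

Trace:
6 transition(s) survive guard evaluation.
depth 0: {0}
depth 1: {3}  now seen {0,3}
depth 2: {1}  now seen {0,1,3}
depth 3: {4}  now seen {0,1,3,4}
Reachable = {0,1,3,4}
trace reaching 4: b·a·tau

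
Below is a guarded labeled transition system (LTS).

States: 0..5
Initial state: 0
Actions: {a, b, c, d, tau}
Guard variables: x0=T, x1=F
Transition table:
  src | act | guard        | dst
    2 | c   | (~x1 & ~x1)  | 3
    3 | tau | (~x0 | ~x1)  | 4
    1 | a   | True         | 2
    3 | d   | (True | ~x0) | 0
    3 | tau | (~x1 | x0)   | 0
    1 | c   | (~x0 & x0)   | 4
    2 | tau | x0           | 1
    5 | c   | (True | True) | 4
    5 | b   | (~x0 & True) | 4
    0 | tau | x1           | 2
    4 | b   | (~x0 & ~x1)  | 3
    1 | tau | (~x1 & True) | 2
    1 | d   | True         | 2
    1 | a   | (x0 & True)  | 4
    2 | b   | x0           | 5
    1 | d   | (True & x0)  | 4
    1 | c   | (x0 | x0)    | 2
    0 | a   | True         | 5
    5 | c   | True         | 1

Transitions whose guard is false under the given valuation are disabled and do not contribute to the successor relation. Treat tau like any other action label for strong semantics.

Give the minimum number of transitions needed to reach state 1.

BFS to 1:
  depth 0: {0}
  depth 1: {5}
  depth 2: {1,4}
1 enters at depth 2; path a·c

Answer: 2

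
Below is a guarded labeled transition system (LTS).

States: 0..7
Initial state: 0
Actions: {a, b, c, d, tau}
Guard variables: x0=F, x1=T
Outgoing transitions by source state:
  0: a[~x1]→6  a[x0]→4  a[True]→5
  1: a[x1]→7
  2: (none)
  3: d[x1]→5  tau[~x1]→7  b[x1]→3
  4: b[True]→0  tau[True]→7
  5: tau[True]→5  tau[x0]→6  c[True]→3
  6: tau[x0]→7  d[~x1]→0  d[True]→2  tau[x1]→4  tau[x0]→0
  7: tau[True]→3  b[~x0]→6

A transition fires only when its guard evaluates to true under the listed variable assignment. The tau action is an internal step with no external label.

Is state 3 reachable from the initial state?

Answer: REACHABLE

Working:
12 transition(s) survive guard evaluation.
L0 = {0}
L1 = {5}  cumulative {0,5}
L2 = {3}  cumulative {0,3,5}
Reach set: {0,3,5}
trace reaching 3: a·c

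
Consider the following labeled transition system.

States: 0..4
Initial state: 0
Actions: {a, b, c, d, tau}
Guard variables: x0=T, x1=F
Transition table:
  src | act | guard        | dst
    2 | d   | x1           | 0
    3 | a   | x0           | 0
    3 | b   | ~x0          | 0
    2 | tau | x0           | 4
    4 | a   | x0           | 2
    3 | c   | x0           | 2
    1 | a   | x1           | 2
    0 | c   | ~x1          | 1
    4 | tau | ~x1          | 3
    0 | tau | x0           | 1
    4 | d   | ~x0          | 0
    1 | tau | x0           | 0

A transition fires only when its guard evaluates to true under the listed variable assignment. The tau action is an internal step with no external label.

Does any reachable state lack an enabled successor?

R = {0,1}
  0: c→1  tau→1  [2 out]
  1: tau→0  [1 out]

Answer: DEADLOCK-FREE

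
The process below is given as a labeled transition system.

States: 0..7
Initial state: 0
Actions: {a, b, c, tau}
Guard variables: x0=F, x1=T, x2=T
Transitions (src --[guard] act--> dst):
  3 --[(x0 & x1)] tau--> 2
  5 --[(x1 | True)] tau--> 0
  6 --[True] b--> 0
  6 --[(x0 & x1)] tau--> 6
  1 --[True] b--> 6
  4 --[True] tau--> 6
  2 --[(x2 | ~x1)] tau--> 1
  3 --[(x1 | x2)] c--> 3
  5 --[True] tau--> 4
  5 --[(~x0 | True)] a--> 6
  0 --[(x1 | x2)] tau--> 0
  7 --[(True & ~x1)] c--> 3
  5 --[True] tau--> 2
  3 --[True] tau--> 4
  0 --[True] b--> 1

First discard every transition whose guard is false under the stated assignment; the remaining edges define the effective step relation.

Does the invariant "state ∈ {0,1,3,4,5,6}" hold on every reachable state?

Answer: INVARIANT HOLDS

Working:
Safe = {0,1,3,4,5,6}
Reachable = {0,1,6}
  0: ✓
  1: ✓
  6: ✓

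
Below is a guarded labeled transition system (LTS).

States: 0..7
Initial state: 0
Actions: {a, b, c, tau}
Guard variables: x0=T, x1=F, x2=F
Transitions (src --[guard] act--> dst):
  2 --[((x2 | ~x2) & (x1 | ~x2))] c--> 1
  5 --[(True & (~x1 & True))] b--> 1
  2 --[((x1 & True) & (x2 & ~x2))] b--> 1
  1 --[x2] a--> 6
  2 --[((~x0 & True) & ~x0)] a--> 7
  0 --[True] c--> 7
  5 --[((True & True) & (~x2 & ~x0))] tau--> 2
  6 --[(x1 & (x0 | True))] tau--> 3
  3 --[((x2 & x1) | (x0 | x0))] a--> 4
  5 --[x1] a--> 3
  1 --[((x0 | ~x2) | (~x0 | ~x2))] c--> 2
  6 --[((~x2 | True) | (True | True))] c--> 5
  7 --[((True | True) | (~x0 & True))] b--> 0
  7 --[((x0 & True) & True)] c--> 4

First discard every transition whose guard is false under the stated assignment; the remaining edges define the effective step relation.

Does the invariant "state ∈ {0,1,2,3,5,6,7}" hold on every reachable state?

Safe = {0,1,2,3,5,6,7}
Reachable = {0,4,7}
  0: safe
  4: ✗ unsafe
  7: safe
counterexample path to 4: c·c

Answer: INVARIANT VIOLATED at state 4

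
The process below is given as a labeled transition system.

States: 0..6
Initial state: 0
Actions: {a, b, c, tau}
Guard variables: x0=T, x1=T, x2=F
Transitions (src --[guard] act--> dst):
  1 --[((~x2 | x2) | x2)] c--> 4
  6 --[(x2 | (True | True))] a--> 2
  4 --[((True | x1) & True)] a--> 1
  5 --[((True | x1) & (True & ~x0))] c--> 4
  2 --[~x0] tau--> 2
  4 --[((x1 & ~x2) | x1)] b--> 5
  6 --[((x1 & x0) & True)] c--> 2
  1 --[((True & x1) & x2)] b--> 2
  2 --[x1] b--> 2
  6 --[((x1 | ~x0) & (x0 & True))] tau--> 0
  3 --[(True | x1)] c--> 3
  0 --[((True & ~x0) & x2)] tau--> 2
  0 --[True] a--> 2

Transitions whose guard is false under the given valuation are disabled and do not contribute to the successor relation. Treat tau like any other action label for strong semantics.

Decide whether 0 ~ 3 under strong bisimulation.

Answer: NOT BISIMILAR

Working:
Bisimulation quotient by refinement:
  round 0: {{0,1,2,3,4,5,6}}
  round 1: {{0},{1,3},{2},{4},{5},{6}}
  round 2: {{0},{1},{2},{3},{4},{5},{6}}
Fixed point at round 3; 7 class(es).
[0]={0}  [3]={3}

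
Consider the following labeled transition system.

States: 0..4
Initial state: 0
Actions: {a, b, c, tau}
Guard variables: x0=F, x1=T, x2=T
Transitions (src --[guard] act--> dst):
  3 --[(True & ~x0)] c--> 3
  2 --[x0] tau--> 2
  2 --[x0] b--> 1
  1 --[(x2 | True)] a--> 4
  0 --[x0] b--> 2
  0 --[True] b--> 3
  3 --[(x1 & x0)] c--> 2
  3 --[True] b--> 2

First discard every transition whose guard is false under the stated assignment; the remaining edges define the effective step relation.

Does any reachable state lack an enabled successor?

Reachable = {0,2,3}
  0: b→3  [1 exit(s)]
  2: ∅  [deadlock]
  3: b→2  c→3  [2 exit(s)]
trace reaching 2: b·b

Answer: DEADLOCK at state 2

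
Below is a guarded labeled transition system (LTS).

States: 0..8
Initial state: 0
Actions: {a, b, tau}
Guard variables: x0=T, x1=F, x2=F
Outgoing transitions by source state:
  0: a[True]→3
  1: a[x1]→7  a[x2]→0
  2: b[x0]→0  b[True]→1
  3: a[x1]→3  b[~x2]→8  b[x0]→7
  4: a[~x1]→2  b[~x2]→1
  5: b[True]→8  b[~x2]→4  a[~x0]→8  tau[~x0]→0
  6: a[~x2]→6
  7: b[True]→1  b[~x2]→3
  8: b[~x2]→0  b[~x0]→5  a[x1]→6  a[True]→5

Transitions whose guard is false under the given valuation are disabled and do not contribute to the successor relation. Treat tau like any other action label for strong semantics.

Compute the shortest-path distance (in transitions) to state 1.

BFS to 1:
  Layer 0: {0}
  Layer 1: {3}
  Layer 2: {7,8}
  Layer 3: {1,5}
1 enters at depth 3; path a·b·b

Answer: 3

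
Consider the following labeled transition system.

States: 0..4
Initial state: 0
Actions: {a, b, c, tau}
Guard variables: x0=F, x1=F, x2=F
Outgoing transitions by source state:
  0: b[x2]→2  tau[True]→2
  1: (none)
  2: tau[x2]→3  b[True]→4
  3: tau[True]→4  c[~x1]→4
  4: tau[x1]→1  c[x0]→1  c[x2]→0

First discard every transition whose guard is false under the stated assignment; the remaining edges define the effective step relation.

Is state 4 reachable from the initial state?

After dropping false guards: 4 live edges.
depth 0: {0}
depth 1: {2}  now seen {0,2}
depth 2: {4}  now seen {0,2,4}
Reachable = {0,2,4}
Path to 4: tau·b

Answer: REACHABLE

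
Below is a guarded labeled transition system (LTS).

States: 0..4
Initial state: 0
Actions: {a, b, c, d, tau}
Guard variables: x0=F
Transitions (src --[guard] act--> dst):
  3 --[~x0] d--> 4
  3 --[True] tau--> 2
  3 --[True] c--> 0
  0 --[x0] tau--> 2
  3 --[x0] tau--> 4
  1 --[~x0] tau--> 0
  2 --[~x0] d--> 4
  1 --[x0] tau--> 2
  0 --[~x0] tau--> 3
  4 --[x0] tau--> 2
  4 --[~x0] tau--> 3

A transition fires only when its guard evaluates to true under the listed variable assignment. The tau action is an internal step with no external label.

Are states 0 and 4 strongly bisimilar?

Answer: BISIMILAR

Working:
Refine partition for ~:
  π0 = {{0,1,2,3,4}}
  π1 = {{0,1,4},{2},{3}}
  π2 = {{0,4},{1},{2},{3}}
Fixed point at round 3; 4 class(es).
[0]={0,4}  [4]={0,4}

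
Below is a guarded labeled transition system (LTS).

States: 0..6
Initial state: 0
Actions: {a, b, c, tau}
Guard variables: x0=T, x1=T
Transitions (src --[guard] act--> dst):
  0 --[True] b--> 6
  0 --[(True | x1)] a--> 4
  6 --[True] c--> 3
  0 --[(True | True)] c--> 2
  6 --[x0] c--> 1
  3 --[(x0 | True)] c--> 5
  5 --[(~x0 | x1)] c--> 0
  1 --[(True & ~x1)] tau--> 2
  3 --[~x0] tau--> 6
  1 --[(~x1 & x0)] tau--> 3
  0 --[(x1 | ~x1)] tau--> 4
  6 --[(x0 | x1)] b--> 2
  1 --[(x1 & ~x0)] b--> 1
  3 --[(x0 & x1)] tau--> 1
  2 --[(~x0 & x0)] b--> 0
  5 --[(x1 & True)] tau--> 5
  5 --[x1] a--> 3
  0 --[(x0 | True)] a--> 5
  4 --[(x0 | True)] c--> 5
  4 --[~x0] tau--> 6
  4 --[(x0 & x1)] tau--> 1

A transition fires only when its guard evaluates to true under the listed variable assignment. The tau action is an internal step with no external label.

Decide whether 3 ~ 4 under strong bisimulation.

Refine partition for ~:
  P[0] = {{0,1,2,3,4,5,6}}
  P[1] = {{0},{1,2},{3,4},{5},{6}}
stable after 2 split(s): 5 block(s)
3∈{3,4}, 4∈{3,4}

Answer: BISIMILAR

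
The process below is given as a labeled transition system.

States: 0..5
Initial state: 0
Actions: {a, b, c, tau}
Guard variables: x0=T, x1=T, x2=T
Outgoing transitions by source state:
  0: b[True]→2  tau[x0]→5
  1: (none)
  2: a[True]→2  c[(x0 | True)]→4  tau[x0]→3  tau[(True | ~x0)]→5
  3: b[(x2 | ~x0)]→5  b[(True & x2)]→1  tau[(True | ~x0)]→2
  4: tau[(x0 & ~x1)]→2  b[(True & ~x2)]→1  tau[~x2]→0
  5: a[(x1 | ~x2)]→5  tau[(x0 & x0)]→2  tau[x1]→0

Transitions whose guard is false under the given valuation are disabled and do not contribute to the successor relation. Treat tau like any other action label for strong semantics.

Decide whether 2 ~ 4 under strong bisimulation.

Bisimulation quotient by refinement:
  π0 = {{0,1,2,3,4,5}}
  π1 = {{0,3},{1,4},{2},{5}}
  π2 = {{0},{1,4},{2},{3},{5}}
5 equivalence class(es) (converged in 3)
[2]={2}  [4]={1,4}

Answer: NOT BISIMILAR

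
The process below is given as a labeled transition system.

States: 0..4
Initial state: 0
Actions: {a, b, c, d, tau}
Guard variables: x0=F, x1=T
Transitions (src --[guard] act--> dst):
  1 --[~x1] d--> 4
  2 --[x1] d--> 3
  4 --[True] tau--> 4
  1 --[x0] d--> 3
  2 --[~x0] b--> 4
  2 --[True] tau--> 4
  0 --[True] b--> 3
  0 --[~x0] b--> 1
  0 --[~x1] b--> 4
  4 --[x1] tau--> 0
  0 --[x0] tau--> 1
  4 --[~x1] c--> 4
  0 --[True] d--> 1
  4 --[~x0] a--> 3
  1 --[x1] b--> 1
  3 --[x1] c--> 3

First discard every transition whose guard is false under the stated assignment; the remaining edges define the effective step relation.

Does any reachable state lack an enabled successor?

Answer: DEADLOCK-FREE

Working:
Reach set: {0,1,3}
  0: b→1  b→3  d→1  [deg 3]
  1: b→1  [deg 1]
  3: c→3  [deg 1]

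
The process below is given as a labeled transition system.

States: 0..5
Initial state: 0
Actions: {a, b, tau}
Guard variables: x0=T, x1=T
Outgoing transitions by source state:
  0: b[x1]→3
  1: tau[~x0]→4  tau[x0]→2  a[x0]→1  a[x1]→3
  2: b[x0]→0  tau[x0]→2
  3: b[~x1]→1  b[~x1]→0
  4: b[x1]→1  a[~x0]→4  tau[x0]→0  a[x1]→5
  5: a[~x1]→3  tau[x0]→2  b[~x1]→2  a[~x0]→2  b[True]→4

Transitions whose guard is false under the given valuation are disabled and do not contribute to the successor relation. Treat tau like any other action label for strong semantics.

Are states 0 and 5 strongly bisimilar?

Answer: NOT BISIMILAR

Trace:
Compute ~ classes (split until stable):
  round 0: {{0,1,2,3,4,5}}
  round 1: {{0},{1},{2,5},{3},{4}}
  round 2: {{0},{1},{2},{3},{4},{5}}
6 equivalence class(es) (converged in 3)
0∈{0}, 5∈{5}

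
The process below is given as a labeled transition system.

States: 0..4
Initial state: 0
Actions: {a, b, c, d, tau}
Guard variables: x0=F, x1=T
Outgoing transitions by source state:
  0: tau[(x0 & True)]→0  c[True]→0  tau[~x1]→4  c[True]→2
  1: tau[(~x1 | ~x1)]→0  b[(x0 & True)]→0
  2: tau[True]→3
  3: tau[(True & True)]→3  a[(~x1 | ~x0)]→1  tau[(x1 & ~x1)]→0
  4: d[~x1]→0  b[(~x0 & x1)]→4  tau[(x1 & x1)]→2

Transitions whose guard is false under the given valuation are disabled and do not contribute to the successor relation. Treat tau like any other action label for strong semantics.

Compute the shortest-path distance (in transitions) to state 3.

BFS to 3:
  L0 = {0}
  L1 = {2}
  L2 = {3}
depth(3)=2, e.g. c·tau

Answer: 2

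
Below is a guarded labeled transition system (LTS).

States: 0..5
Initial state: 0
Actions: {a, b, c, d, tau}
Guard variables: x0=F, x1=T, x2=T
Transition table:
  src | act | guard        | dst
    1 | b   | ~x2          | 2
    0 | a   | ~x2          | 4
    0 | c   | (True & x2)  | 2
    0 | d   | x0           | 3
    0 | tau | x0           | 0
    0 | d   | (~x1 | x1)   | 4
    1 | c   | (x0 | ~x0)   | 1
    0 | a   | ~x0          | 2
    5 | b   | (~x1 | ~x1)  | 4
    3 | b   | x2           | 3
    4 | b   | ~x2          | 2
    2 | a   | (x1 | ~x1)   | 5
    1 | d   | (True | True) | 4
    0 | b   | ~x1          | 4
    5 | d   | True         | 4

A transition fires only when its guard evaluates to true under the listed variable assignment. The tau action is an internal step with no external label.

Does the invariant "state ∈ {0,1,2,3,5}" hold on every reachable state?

Inv-set: {0,1,2,3,5}
Reachable = {0,2,4,5}
  0: safe
  2: safe
  4: outside
  5: safe
counterexample path to 4: d

Answer: INVARIANT VIOLATED at state 4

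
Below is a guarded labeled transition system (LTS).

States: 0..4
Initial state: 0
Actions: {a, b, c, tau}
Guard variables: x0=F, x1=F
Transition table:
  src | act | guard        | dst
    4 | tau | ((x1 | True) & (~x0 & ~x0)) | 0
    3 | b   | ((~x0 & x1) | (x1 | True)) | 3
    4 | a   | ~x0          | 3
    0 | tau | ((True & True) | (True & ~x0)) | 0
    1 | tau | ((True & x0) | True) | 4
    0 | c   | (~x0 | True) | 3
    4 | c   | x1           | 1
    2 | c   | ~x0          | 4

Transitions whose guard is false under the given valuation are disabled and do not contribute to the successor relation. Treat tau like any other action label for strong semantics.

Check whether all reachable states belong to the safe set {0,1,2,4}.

Safe = {0,1,2,4}
Reach set: {0,3}
  0: ✓
  3: VIOLATES
witness against invariant: c → 3

Answer: INVARIANT VIOLATED at state 3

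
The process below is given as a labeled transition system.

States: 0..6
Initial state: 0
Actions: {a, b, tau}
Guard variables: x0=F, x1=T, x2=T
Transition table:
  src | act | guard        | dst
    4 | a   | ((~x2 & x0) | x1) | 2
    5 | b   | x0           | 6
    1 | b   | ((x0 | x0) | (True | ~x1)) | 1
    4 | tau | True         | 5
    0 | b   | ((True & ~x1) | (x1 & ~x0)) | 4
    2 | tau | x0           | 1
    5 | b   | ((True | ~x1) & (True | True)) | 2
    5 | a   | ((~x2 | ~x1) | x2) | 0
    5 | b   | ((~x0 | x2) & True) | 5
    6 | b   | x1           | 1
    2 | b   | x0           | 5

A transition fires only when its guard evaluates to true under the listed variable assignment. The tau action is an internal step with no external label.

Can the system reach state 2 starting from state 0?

Answer: REACHABLE

Trace:
Guard filter leaves 8 enabled edge(s).
L0 = {0}
L1 = {4}  now seen {0,4}
L2 = {2,5}  now seen {0,2,4,5}
R = {0,2,4,5}
trace reaching 2: b·a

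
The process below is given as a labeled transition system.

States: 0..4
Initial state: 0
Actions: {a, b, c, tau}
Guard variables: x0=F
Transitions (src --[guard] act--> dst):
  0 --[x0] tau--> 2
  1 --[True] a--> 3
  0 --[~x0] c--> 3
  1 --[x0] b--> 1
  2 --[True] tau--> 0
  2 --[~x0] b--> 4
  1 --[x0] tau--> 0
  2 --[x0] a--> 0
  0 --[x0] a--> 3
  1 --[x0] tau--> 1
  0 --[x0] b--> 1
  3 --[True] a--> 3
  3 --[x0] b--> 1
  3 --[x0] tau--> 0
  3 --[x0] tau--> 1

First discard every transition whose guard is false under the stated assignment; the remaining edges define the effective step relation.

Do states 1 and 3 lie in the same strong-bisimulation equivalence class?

Answer: BISIMILAR

Working:
Compute ~ classes (split until stable):
  π0 = {{0,1,2,3,4}}
  π1 = {{0},{1,3},{2},{4}}
stable after 2 split(s): 4 block(s)
1∈{1,3}, 3∈{1,3}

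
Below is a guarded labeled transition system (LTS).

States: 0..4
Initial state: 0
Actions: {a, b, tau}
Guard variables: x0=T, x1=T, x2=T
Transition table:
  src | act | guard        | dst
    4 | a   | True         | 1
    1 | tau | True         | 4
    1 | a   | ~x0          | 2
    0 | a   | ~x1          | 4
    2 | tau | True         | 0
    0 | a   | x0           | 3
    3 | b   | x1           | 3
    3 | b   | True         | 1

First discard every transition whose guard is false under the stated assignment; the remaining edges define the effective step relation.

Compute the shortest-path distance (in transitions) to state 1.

BFS to 1:
  depth 0: {0}
  depth 1: {3}
  depth 2: {1}
1 enters at depth 2; path a·b

Answer: 2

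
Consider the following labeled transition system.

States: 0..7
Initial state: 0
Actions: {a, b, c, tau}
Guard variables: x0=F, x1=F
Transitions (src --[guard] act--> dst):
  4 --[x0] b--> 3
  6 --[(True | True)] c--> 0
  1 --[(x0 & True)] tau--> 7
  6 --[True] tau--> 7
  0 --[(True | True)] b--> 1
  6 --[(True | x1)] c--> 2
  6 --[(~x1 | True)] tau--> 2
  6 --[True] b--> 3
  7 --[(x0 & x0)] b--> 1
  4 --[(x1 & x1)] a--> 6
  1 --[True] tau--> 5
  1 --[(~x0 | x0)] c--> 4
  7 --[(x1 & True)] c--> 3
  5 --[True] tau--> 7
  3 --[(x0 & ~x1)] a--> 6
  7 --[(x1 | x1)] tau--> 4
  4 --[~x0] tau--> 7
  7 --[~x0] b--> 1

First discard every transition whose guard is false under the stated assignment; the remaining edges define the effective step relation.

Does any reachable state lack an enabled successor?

Answer: DEADLOCK-FREE

Analysis:
Reach set: {0,1,4,5,7}
  0: b→1  [1 out]
  1: c→4  tau→5  [2 out]
  4: tau→7  [1 out]
  5: tau→7  [1 out]
  7: b→1  [1 out]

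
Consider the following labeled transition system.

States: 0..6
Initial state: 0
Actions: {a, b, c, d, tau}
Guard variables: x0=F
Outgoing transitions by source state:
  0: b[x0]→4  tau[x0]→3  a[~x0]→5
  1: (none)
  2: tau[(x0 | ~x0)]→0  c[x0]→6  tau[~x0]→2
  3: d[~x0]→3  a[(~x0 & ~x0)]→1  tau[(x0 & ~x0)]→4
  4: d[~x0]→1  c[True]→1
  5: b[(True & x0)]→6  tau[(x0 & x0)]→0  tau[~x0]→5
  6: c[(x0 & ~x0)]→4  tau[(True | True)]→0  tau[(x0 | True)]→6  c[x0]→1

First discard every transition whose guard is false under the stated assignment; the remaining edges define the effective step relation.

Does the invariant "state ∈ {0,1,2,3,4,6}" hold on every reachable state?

Safe = {0,1,2,3,4,6}
Reachable = {0,5}
  0: safe
  5: ✗ unsafe
counterexample path to 5: a

Answer: INVARIANT VIOLATED at state 5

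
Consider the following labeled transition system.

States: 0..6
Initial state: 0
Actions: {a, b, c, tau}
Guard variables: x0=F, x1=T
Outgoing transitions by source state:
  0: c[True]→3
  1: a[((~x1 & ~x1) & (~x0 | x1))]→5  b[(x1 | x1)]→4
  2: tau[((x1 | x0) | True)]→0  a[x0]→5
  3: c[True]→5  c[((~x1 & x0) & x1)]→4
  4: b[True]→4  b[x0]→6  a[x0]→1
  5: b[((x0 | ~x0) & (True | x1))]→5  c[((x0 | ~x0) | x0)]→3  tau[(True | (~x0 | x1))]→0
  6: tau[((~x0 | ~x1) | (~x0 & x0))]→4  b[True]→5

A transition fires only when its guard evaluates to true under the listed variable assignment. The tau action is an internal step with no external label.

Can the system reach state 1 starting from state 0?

After dropping false guards: 10 live edges.
depth 0: {0}
depth 1: {3}  now seen {0,3}
depth 2: {5}  now seen {0,3,5}
Reachable = {0,3,5}

Answer: UNREACHABLE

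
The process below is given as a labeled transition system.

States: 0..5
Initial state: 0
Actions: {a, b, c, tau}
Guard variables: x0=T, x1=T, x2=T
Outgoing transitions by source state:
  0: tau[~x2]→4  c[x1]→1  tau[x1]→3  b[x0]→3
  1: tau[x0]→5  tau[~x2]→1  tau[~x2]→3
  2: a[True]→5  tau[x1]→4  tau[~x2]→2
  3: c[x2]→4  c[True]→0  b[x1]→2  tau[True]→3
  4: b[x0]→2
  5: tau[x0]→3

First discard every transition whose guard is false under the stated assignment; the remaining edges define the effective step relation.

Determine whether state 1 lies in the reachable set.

Answer: REACHABLE

Trace:
12 transition(s) survive guard evaluation.
Layer 0: {0}
Layer 1: {1,3}  now seen {0,1,3}
Layer 2: {2,4,5}  now seen {0,1,2,3,4,5}
Reach set: {0,1,2,3,4,5}
Path to 1: c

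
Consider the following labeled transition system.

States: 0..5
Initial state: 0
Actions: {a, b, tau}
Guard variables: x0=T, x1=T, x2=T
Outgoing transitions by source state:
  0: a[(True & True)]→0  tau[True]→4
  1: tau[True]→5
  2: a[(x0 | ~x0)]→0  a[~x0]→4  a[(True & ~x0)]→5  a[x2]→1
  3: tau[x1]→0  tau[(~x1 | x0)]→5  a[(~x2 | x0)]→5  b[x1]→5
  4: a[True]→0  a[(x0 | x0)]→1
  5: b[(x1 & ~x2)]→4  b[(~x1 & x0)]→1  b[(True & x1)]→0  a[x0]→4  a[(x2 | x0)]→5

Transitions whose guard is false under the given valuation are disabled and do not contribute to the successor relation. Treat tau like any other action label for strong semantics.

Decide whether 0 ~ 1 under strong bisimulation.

Answer: NOT BISIMILAR

Analysis:
Compute ~ classes (split until stable):
  P[0] = {{0,1,2,3,4,5}}
  P[1] = {{0},{1},{2,4},{3},{5}}
stable after 2 split(s): 5 block(s)
0∈{0}, 1∈{1}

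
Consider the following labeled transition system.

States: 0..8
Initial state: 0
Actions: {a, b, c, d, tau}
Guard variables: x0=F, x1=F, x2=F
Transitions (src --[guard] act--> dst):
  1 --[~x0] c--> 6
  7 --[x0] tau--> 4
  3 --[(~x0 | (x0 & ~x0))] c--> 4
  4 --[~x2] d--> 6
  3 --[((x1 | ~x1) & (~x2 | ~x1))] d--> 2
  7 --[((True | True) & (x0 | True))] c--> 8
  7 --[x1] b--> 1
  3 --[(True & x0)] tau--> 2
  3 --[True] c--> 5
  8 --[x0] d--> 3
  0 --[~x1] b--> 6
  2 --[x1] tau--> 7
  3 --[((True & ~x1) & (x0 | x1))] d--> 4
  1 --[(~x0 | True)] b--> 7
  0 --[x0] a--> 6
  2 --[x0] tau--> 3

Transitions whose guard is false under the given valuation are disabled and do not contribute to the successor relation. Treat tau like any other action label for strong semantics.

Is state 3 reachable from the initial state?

8 transition(s) survive guard evaluation.
depth 0: {0}
depth 1: {6}  now seen {0,6}
R = {0,6}

Answer: UNREACHABLE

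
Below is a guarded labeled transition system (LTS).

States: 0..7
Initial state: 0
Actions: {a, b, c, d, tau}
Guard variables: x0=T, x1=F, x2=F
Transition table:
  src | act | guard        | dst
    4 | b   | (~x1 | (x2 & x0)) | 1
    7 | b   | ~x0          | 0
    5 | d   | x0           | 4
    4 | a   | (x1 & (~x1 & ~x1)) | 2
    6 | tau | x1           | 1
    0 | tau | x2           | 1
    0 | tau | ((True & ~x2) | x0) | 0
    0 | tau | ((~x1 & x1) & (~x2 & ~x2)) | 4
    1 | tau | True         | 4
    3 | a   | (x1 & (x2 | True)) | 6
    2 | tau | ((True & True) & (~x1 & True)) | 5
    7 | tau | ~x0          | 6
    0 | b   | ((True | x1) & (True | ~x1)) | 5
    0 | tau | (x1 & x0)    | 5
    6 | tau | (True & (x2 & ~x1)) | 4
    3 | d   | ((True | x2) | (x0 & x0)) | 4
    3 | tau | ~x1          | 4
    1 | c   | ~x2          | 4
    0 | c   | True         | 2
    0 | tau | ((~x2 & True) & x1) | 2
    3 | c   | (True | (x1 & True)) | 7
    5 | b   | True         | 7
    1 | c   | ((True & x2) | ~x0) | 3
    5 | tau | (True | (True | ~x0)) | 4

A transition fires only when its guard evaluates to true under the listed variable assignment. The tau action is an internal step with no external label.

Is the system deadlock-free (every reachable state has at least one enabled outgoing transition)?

Reachable = {0,1,2,4,5,7}
  0: b→5  c→2  tau→0  [3 exit(s)]
  1: c→4  tau→4  [2 exit(s)]
  2: tau→5  [1 exit(s)]
  4: b→1  [1 exit(s)]
  5: b→7  d→4  tau→4  [3 exit(s)]
  7: ∅  [deadlock]
Path to 7: b·b

Answer: DEADLOCK at state 7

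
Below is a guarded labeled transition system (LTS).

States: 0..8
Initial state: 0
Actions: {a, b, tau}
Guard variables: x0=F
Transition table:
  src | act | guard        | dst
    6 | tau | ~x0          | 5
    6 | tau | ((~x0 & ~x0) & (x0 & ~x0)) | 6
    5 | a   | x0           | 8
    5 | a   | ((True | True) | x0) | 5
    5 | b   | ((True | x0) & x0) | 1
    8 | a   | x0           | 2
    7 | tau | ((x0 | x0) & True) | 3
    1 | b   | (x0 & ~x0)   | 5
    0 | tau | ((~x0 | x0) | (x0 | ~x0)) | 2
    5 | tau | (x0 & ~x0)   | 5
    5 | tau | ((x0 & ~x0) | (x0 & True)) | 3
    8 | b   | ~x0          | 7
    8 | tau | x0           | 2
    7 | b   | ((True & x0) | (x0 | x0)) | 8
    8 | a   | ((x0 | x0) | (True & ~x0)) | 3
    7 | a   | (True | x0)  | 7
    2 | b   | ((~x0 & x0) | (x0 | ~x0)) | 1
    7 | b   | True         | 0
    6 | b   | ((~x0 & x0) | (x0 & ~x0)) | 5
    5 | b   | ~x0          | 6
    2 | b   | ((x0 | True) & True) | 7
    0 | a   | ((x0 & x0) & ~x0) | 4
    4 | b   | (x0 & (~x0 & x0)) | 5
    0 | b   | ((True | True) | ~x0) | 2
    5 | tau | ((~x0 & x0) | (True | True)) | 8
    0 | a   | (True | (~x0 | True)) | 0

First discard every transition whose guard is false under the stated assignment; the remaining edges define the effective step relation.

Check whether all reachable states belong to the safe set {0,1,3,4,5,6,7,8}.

Allowed set {0,1,3,4,5,6,7,8}
Reach set: {0,1,2,7}
  0: safe
  1: safe
  2: VIOLATES
  7: safe
reach 2 via tau — violates

Answer: INVARIANT VIOLATED at state 2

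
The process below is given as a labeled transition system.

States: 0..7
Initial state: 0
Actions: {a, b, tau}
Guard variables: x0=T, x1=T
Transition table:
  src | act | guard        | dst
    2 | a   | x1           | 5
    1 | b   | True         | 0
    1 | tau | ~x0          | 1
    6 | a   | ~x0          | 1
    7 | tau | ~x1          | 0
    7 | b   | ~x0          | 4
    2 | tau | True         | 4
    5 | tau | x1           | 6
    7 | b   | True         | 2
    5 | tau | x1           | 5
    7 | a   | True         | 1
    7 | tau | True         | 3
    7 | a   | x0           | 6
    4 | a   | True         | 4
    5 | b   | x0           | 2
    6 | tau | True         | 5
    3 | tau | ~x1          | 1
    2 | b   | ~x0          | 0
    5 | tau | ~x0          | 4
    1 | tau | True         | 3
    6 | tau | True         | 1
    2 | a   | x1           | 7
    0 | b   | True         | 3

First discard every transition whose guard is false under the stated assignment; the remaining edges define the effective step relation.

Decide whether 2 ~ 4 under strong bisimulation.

Answer: NOT BISIMILAR

Analysis:
Refine partition for ~:
  P[0] = {{0,1,2,3,4,5,6,7}}
  P[1] = {{0},{1,5},{2},{3},{4},{6},{7}}
  P[2] = {{0},{1},{2},{3},{4},{5},{6},{7}}
stable after 3 split(s): 8 block(s)
2∈{2}, 4∈{4}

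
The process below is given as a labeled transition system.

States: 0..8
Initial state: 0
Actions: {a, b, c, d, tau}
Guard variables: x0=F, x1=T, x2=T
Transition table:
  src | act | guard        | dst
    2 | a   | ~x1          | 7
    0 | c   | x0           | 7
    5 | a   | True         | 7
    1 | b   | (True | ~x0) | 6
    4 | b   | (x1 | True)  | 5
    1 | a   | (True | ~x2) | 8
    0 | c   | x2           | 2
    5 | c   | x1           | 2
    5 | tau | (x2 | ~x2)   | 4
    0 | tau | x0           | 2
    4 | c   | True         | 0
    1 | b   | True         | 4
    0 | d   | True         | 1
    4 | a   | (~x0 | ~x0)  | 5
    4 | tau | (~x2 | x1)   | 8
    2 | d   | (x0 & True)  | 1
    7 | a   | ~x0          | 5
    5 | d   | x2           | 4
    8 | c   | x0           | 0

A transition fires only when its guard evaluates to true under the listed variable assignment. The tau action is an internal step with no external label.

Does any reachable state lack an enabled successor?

Answer: DEADLOCK at state 2

Analysis:
R = {0,1,2,4,5,6,7,8}
  0: c→2  d→1  [deg 2]
  1: a→8  b→4  b→6  [deg 3]
  2: ∅  [deadlock]
  4: a→5  b→5  c→0  tau→8  [deg 4]
  5: a→7  c→2  d→4  tau→4  [deg 4]
  6: ∅  [deadlock]
  7: a→5  [deg 1]
  8: ∅  [deadlock]
trace reaching 2: c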